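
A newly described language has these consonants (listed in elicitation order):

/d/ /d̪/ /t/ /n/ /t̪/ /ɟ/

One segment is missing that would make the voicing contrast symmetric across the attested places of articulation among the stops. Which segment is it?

dental: voiceless /t̪/, voiced /d̪/.
alveolar: voiceless /t/, voiced /d/.
palatal: voiceless —, voiced /ɟ/.
The palatal row has no voiceless member, so the gap is the voiceless palatal stop /c/.

/c/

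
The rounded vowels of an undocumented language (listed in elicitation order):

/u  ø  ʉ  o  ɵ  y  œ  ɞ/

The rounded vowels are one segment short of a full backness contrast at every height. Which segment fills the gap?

/ɔ/

Front: /y/ (high), /ø/ (high-mid), /œ/ (low-mid).
Central: /ʉ/ (high), /ɵ/ (high-mid), /ɞ/ (low-mid).
Back: /u/ (high), /o/ (high-mid).
The low-mid row has no back member, so the gap is the low-mid back rounded vowel /ɔ/.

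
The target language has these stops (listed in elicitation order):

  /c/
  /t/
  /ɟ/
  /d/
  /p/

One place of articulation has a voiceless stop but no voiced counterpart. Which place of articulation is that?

bilabial

place of articulation  voiceless  voiced  
bilabial          p         —       
alveolar          t         d       
palatal           c         ɟ       
Every place of articulation has a voiced member except bilabial, where /b/ would be expected.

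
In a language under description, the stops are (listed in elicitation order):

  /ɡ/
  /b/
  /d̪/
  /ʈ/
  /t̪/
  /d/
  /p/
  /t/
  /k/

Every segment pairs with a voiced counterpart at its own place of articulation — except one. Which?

Bilabial: /p/ ~ /b/
Dental: /t̪/ ~ /d̪/
Alveolar: /t/ ~ /d/
Velar: /k/ ~ /ɡ/
Retroflex: only /ʈ/ (voiceless); no voiced partner.
So /ʈ/ is the unpaired segment.

/ʈ/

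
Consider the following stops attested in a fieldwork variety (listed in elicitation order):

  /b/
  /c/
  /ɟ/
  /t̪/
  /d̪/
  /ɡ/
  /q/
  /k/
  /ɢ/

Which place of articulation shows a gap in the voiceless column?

place of articulation  voiceless  voiced  
bilabial          —         b       
dental            t̪        d̪      
palatal           c         ɟ       
velar             k         ɡ       
uvular            q         ɢ       
Every place of articulation has a voiceless member except bilabial, where /p/ would be expected.

bilabial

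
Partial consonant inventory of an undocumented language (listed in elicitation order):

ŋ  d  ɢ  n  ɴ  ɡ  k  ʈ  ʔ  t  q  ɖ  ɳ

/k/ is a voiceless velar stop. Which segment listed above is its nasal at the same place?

/ŋ/

The nasal at the same place is a velar nasal — in this inventory, /ŋ/.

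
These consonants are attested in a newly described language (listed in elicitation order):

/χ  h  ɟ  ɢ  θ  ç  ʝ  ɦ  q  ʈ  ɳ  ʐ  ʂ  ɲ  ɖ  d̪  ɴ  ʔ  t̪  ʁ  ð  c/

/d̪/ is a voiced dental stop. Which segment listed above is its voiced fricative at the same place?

/ð/

The voiced fricative at the same place is a voiced dental fricative — in this inventory, /ð/.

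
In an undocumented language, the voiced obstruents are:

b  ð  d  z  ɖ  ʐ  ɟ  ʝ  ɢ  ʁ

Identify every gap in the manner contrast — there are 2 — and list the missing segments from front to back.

bilabial: stop /b/, fricative —.
dental: stop —, fricative /ð/.
alveolar: stop /d/, fricative /z/.
retroflex: stop /ɖ/, fricative /ʐ/.
palatal: stop /ɟ/, fricative /ʝ/.
uvular: stop /ɢ/, fricative /ʁ/.
Gaps, from front to back: bilabial lacks fricative (/β/); dental lacks stop (/d̪/).

/β/, /d̪/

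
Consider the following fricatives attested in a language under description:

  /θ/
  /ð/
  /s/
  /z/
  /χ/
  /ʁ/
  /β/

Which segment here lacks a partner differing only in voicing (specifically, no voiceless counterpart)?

/β/

Dental: /θ/ ~ /ð/
Alveolar: /s/ ~ /z/
Uvular: /χ/ ~ /ʁ/
Bilabial: only /β/ (voiced); no voiceless partner.
So /β/ is the unpaired segment.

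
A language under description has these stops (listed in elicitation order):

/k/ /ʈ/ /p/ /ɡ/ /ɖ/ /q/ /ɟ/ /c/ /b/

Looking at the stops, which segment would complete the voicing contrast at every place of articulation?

/ɢ/

bilabial: voiceless /p/, voiced /b/.
retroflex: voiceless /ʈ/, voiced /ɖ/.
palatal: voiceless /c/, voiced /ɟ/.
velar: voiceless /k/, voiced /ɡ/.
uvular: voiceless /q/, voiced —.
The uvular row has no voiced member, so the gap is the voiced uvular stop /ɢ/.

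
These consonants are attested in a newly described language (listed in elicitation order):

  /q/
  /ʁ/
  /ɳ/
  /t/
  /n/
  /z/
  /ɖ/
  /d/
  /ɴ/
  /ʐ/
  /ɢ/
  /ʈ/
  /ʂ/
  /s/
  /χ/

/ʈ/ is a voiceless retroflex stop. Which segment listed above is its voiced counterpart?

/ɖ/

The voiced counterpart is a voiced retroflex stop — in this inventory, /ɖ/.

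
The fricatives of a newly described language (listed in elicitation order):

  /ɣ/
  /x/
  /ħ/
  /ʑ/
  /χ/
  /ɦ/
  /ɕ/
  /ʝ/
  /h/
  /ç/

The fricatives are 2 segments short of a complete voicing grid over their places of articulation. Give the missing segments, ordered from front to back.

place of articulation  voiceless  voiced  
alveolo-palatal   ɕ         ʑ       
palatal           ç         ʝ       
velar             x         ɣ       
uvular            χ         —       
pharyngeal        ħ         —       
glottal           h         ɦ       
Gaps, from front to back: uvular lacks voiced (/ʁ/); pharyngeal lacks voiced (/ʕ/).

/ʁ/, /ʕ/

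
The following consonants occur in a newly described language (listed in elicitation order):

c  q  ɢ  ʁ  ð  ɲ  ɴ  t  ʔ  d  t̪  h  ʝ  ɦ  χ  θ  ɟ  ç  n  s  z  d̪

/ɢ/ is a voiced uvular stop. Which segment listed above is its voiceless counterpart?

/q/

The voiceless counterpart is a voiceless uvular stop — in this inventory, /q/.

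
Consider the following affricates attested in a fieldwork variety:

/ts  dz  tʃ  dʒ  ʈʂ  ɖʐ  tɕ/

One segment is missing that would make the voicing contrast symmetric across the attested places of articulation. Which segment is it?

place of articulation  voiceless  voiced  
alveolar          ts        dz      
postalveolar      tʃ        dʒ      
retroflex         ʈʂ        ɖʐ      
alveolo-palatal   tɕ        —       
The alveolo-palatal row has no voiced member, so the gap is the voiced alveolo-palatal affricate /dʑ/.

/dʑ/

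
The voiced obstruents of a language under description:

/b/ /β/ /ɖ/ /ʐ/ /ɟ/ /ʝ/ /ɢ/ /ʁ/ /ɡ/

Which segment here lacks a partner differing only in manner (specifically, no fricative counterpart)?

Bilabial: /b/ ~ /β/
Retroflex: /ɖ/ ~ /ʐ/
Palatal: /ɟ/ ~ /ʝ/
Uvular: /ɢ/ ~ /ʁ/
Velar: only /ɡ/ (stop); no fricative partner.
So /ɡ/ is the unpaired segment.

/ɡ/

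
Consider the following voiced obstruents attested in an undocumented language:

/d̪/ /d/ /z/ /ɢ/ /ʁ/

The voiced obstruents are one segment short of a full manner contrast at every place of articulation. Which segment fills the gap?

/ð/

dental: stop /d̪/, fricative —.
alveolar: stop /d/, fricative /z/.
uvular: stop /ɢ/, fricative /ʁ/.
The dental row has no fricative member, so the gap is the dental fricative /ð/.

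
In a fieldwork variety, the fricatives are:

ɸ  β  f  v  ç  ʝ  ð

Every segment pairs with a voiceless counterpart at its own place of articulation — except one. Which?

/ð/

Bilabial: /ɸ/ ~ /β/
Labiodental: /f/ ~ /v/
Palatal: /ç/ ~ /ʝ/
Dental: only /ð/ (voiced); no voiceless partner.
So /ð/ is the unpaired segment.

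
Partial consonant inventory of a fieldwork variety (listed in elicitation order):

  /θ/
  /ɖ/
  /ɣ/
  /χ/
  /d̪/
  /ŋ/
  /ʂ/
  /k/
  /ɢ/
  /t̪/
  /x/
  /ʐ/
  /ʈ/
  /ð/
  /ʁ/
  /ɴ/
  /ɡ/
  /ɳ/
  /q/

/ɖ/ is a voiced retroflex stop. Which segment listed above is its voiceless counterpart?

The voiceless counterpart is a voiceless retroflex stop — in this inventory, /ʈ/.

/ʈ/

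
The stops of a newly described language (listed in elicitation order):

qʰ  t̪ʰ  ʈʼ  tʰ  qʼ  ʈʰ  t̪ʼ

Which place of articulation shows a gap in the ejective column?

alveolar

Aspirated: /t̪ʰ/ (dental), /tʰ/ (alveolar), /ʈʰ/ (retroflex), /qʰ/ (uvular).
Ejective: /t̪ʼ/ (dental), /ʈʼ/ (retroflex), /qʼ/ (uvular).
Every place of articulation has an ejective member except alveolar, where /tʼ/ would be expected.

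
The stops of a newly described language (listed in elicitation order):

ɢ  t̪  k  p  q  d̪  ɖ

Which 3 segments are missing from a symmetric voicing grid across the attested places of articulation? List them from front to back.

/b/, /ʈ/, /ɡ/

place of articulation  voiceless  voiced  
bilabial          p         —       
dental            t̪        d̪      
retroflex         —         ɖ       
velar             k         —       
uvular            q         ɢ       
Gaps, from front to back: bilabial lacks voiced (/b/); retroflex lacks voiceless (/ʈ/); velar lacks voiced (/ɡ/).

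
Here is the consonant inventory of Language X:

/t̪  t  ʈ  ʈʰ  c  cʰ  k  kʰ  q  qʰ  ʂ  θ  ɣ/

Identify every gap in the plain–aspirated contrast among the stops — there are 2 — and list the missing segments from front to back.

dental: plain /t̪/, aspirated —.
alveolar: plain /t/, aspirated —.
retroflex: plain /ʈ/, aspirated /ʈʰ/.
palatal: plain /c/, aspirated /cʰ/.
velar: plain /k/, aspirated /kʰ/.
uvular: plain /q/, aspirated /qʰ/.
Gaps, from front to back: dental lacks aspirated (/t̪ʰ/); alveolar lacks aspirated (/tʰ/).

/t̪ʰ/, /tʰ/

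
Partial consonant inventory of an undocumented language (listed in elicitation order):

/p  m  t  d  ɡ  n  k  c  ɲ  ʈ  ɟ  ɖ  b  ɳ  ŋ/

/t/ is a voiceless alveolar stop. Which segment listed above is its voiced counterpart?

/d/

The voiced counterpart is a voiced alveolar stop — in this inventory, /d/.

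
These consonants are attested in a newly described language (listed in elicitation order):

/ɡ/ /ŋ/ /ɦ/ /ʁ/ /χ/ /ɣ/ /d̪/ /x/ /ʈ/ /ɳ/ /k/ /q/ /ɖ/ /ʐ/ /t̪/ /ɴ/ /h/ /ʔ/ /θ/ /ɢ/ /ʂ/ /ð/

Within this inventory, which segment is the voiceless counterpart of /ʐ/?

/ʂ/

/ʐ/ is a voiced retroflex fricative.
The voiceless counterpart is a voiceless retroflex fricative — in this inventory, /ʂ/.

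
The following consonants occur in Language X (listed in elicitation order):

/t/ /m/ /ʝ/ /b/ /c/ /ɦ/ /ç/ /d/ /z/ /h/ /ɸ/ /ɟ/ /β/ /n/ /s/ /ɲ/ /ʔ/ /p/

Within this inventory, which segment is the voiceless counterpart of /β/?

/β/ is a voiced bilabial fricative.
The voiceless counterpart is a voiceless bilabial fricative — in this inventory, /ɸ/.

/ɸ/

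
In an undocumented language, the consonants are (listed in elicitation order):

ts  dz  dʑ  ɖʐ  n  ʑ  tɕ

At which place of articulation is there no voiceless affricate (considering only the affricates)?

place of articulation  voiceless  voiced  
alveolar          ts        dz      
retroflex         —         ɖʐ      
alveolo-palatal   tɕ        dʑ      
Every place of articulation has a voiceless member except retroflex, where /ʈʂ/ would be expected.

retroflex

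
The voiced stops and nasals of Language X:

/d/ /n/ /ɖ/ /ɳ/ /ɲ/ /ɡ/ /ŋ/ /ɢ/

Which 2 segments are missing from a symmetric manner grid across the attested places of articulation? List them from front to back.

alveolar: oral stop /d/, nasal /n/.
retroflex: oral stop /ɖ/, nasal /ɳ/.
palatal: oral stop —, nasal /ɲ/.
velar: oral stop /ɡ/, nasal /ŋ/.
uvular: oral stop /ɢ/, nasal —.
Gaps, from front to back: palatal lacks oral stop (/ɟ/); uvular lacks nasal (/ɴ/).

/ɟ/, /ɴ/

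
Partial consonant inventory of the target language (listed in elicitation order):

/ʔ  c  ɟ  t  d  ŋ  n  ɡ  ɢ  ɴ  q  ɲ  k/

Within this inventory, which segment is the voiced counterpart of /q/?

/q/ is a voiceless uvular stop.
The voiced counterpart is a voiced uvular stop — in this inventory, /ɢ/.

/ɢ/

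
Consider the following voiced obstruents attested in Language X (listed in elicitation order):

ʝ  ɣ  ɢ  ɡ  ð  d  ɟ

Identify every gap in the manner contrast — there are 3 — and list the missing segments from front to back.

Stop: /d/ (alveolar), /ɟ/ (palatal), /ɡ/ (velar), /ɢ/ (uvular).
Fricative: /ð/ (dental), /ʝ/ (palatal), /ɣ/ (velar).
Gaps, from front to back: dental lacks stop (/d̪/); alveolar lacks fricative (/z/); uvular lacks fricative (/ʁ/).

/d̪/, /z/, /ʁ/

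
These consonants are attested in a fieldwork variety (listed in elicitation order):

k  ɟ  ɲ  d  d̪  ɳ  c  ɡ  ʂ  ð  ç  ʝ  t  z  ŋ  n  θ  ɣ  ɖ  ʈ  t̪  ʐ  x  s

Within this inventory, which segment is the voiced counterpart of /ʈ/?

/ʈ/ is a voiceless retroflex stop.
The voiced counterpart is a voiced retroflex stop — in this inventory, /ɖ/.

/ɖ/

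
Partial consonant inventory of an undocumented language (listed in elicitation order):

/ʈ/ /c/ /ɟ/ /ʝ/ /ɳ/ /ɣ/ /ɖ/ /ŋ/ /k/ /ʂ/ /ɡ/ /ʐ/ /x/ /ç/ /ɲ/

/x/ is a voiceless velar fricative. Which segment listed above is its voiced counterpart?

The voiced counterpart is a voiced velar fricative — in this inventory, /ɣ/.

/ɣ/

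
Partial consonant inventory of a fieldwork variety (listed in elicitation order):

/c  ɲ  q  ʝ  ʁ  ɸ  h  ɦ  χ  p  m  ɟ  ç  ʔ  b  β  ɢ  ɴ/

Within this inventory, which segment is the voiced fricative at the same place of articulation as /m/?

/m/ is a bilabial nasal.
The voiced fricative at the same place is a voiced bilabial fricative — in this inventory, /β/.

/β/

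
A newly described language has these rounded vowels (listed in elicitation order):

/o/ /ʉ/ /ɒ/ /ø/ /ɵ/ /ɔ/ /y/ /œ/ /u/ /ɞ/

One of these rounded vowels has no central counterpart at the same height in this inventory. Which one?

/ɒ/

High: /y/ ~ /ʉ/ ~ /u/
High-mid: /ø/ ~ /ɵ/ ~ /o/
Low-mid: /œ/ ~ /ɞ/ ~ /ɔ/
Low: only /ɒ/ (back); no central partner.
So /ɒ/ is the unpaired segment.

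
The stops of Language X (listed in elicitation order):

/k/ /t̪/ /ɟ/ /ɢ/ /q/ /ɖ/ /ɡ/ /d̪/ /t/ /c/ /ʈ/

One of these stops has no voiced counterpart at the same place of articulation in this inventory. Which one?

/t/

Dental: /t̪/ ~ /d̪/
Retroflex: /ʈ/ ~ /ɖ/
Palatal: /c/ ~ /ɟ/
Velar: /k/ ~ /ɡ/
Uvular: /q/ ~ /ɢ/
Alveolar: only /t/ (voiceless); no voiced partner.
So /t/ is the unpaired segment.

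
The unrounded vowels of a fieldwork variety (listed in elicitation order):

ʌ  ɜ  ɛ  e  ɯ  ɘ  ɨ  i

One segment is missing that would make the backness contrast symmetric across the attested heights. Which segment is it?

height            front     central   back    
high              i         ɨ         ɯ       
high-mid          e         ɘ         —       
low-mid           ɛ         ɜ         ʌ       
The high-mid row has no back member, so the gap is the high-mid back unrounded vowel /ɤ/.

/ɤ/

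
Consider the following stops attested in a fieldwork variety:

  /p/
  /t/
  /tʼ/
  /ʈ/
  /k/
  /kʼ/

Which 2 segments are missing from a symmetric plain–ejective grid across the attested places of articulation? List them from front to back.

/pʼ/, /ʈʼ/

Plain: /p/ (bilabial), /t/ (alveolar), /ʈ/ (retroflex), /k/ (velar).
Ejective: /tʼ/ (alveolar), /kʼ/ (velar).
Gaps, from front to back: bilabial lacks ejective (/pʼ/); retroflex lacks ejective (/ʈʼ/).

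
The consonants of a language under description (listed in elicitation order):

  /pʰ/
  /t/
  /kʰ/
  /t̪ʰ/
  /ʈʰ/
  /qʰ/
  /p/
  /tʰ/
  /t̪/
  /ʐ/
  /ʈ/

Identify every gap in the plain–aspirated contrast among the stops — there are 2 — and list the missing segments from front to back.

/k/, /q/

Plain: /p/ (bilabial), /t̪/ (dental), /t/ (alveolar), /ʈ/ (retroflex).
Aspirated: /pʰ/ (bilabial), /t̪ʰ/ (dental), /tʰ/ (alveolar), /ʈʰ/ (retroflex), /kʰ/ (velar), /qʰ/ (uvular).
Gaps, from front to back: velar lacks plain (/k/); uvular lacks plain (/q/).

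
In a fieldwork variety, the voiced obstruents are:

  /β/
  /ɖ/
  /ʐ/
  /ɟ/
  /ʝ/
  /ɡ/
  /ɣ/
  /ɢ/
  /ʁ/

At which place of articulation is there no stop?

place of articulation  stop      fricative
bilabial          —         β       
retroflex         ɖ         ʐ       
palatal           ɟ         ʝ       
velar             ɡ         ɣ       
uvular            ɢ         ʁ       
Every place of articulation has a stop member except bilabial, where /b/ would be expected.

bilabial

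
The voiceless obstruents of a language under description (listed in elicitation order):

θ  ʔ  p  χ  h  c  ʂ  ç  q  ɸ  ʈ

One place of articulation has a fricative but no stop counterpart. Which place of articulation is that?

dental

place of articulation  stop      fricative
bilabial          p         ɸ       
dental            —         θ       
retroflex         ʈ         ʂ       
palatal           c         ç       
uvular            q         χ       
glottal           ʔ         h       
Every place of articulation has a stop member except dental, where /t̪/ would be expected.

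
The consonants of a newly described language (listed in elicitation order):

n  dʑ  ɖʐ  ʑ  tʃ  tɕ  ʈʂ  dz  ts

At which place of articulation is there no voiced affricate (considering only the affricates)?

place of articulation  voiceless  voiced  
alveolar          ts        dz      
postalveolar      tʃ        —       
retroflex         ʈʂ        ɖʐ      
alveolo-palatal   tɕ        dʑ      
Every place of articulation has a voiced member except postalveolar, where /dʒ/ would be expected.

postalveolar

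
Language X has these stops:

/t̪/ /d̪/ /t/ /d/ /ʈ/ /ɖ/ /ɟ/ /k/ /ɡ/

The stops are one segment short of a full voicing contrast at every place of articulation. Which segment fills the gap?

place of articulation  voiceless  voiced  
dental            t̪        d̪      
alveolar          t         d       
retroflex         ʈ         ɖ       
palatal           —         ɟ       
velar             k         ɡ       
The palatal row has no voiceless member, so the gap is the voiceless palatal stop /c/.

/c/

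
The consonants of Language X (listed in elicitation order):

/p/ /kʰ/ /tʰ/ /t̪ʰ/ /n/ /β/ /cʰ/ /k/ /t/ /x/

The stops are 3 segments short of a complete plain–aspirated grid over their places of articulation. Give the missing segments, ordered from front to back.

/pʰ/, /t̪/, /c/

Plain: /p/ (bilabial), /t/ (alveolar), /k/ (velar).
Aspirated: /t̪ʰ/ (dental), /tʰ/ (alveolar), /cʰ/ (palatal), /kʰ/ (velar).
Gaps, from front to back: bilabial lacks aspirated (/pʰ/); dental lacks plain (/t̪/); palatal lacks plain (/c/).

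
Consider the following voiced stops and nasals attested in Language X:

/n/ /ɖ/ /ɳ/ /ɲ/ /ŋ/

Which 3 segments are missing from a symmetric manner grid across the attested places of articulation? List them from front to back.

alveolar: oral stop —, nasal /n/.
retroflex: oral stop /ɖ/, nasal /ɳ/.
palatal: oral stop —, nasal /ɲ/.
velar: oral stop —, nasal /ŋ/.
Gaps, from front to back: alveolar lacks oral stop (/d/); palatal lacks oral stop (/ɟ/); velar lacks oral stop (/ɡ/).

/d/, /ɟ/, /ɡ/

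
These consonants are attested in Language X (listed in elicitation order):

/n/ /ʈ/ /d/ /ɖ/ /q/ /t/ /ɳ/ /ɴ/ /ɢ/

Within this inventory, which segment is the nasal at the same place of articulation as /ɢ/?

/ɴ/

/ɢ/ is a voiced uvular stop.
The nasal at the same place is an uvular nasal — in this inventory, /ɴ/.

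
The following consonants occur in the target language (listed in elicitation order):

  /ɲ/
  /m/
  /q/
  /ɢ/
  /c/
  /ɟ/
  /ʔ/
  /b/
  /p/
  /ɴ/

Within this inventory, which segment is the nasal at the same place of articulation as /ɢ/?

/ɢ/ is a voiced uvular stop.
The nasal at the same place is an uvular nasal — in this inventory, /ɴ/.

/ɴ/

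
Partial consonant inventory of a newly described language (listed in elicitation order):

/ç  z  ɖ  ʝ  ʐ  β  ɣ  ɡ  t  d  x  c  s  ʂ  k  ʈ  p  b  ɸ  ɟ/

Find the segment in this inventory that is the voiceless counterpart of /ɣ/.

/ɣ/ is a voiced velar fricative.
The voiceless counterpart is a voiceless velar fricative — in this inventory, /x/.

/x/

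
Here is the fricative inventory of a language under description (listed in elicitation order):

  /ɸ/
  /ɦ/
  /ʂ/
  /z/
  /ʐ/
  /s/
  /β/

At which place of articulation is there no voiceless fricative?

glottal

Voiceless: /ɸ/ (bilabial), /s/ (alveolar), /ʂ/ (retroflex).
Voiced: /β/ (bilabial), /z/ (alveolar), /ʐ/ (retroflex), /ɦ/ (glottal).
Every place of articulation has a voiceless member except glottal, where /h/ would be expected.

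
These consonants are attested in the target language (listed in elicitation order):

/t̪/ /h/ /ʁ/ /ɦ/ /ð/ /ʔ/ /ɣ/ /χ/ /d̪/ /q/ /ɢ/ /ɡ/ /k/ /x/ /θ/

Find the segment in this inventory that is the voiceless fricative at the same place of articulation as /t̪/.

/θ/

/t̪/ is a voiceless dental stop.
The voiceless fricative at the same place is a voiceless dental fricative — in this inventory, /θ/.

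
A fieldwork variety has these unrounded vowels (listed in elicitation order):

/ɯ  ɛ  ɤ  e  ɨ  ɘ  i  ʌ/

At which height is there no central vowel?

low-mid

Front: /i/ (high), /e/ (high-mid), /ɛ/ (low-mid).
Central: /ɨ/ (high), /ɘ/ (high-mid).
Back: /ɯ/ (high), /ɤ/ (high-mid), /ʌ/ (low-mid).
Every height has a central member except low-mid, where /ɜ/ would be expected.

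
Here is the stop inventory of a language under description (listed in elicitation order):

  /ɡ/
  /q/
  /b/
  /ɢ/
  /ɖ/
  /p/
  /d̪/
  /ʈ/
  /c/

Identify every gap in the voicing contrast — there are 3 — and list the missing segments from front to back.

/t̪/, /ɟ/, /k/

place of articulation  voiceless  voiced  
bilabial          p         b       
dental            —         d̪      
retroflex         ʈ         ɖ       
palatal           c         —       
velar             —         ɡ       
uvular            q         ɢ       
Gaps, from front to back: dental lacks voiceless (/t̪/); palatal lacks voiced (/ɟ/); velar lacks voiceless (/k/).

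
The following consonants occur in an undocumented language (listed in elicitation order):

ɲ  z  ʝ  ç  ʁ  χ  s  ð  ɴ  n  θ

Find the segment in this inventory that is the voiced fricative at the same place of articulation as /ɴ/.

/ʁ/

/ɴ/ is an uvular nasal.
The voiced fricative at the same place is a voiced uvular fricative — in this inventory, /ʁ/.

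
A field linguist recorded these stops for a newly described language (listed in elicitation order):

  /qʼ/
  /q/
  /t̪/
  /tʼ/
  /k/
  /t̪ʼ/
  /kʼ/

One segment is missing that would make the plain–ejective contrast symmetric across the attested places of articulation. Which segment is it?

/t/

place of articulation  plain     ejective
dental            t̪        t̪ʼ     
alveolar          —         tʼ      
velar             k         kʼ      
uvular            q         qʼ      
The alveolar row has no plain member, so the gap is the plain alveolar stop /t/.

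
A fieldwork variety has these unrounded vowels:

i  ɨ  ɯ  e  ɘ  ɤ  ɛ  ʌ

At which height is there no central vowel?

high: front /i/, central /ɨ/, back /ɯ/.
high-mid: front /e/, central /ɘ/, back /ɤ/.
low-mid: front /ɛ/, central —, back /ʌ/.
Every height has a central member except low-mid, where /ɜ/ would be expected.

low-mid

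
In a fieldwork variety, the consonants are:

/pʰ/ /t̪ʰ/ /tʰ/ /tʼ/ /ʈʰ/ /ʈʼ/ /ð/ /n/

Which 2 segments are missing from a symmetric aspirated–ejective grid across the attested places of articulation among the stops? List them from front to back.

place of articulation  aspirated  ejective
bilabial          pʰ        —       
dental            t̪ʰ       —       
alveolar          tʰ        tʼ      
retroflex         ʈʰ        ʈʼ      
Gaps, from front to back: bilabial lacks ejective (/pʼ/); dental lacks ejective (/t̪ʼ/).

/pʼ/, /t̪ʼ/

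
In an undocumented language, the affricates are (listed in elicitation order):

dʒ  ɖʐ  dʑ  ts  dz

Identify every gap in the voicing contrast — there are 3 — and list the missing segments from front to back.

place of articulation  voiceless  voiced  
alveolar          ts        dz      
postalveolar      —         dʒ      
retroflex         —         ɖʐ      
alveolo-palatal   —         dʑ      
Gaps, from front to back: postalveolar lacks voiceless (/tʃ/); retroflex lacks voiceless (/ʈʂ/); alveolo-palatal lacks voiceless (/tɕ/).

/tʃ/, /ʈʂ/, /tɕ/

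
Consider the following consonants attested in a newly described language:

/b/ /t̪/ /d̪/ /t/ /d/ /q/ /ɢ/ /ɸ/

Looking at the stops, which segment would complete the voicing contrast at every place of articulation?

Voiceless: /t̪/ (dental), /t/ (alveolar), /q/ (uvular).
Voiced: /b/ (bilabial), /d̪/ (dental), /d/ (alveolar), /ɢ/ (uvular).
The bilabial row has no voiceless member, so the gap is the voiceless bilabial stop /p/.

/p/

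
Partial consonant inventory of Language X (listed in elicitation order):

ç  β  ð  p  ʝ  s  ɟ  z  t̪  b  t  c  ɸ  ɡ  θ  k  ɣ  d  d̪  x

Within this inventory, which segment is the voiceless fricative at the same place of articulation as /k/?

/k/ is a voiceless velar stop.
The voiceless fricative at the same place is a voiceless velar fricative — in this inventory, /x/.

/x/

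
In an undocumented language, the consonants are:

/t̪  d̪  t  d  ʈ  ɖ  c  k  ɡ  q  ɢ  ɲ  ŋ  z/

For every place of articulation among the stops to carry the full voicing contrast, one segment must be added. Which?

/ɟ/

dental: voiceless /t̪/, voiced /d̪/.
alveolar: voiceless /t/, voiced /d/.
retroflex: voiceless /ʈ/, voiced /ɖ/.
palatal: voiceless /c/, voiced —.
velar: voiceless /k/, voiced /ɡ/.
uvular: voiceless /q/, voiced /ɢ/.
The palatal row has no voiced member, so the gap is the voiced palatal stop /ɟ/.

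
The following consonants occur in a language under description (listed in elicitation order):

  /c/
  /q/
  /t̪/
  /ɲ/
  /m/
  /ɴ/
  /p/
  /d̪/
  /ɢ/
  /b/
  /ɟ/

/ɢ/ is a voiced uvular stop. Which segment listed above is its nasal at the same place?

The nasal at the same place is an uvular nasal — in this inventory, /ɴ/.

/ɴ/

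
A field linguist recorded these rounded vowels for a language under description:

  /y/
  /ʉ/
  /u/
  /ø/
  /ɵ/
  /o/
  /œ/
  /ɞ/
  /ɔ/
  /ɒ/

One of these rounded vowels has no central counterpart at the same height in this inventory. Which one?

High: /y/ ~ /ʉ/ ~ /u/
High-mid: /ø/ ~ /ɵ/ ~ /o/
Low-mid: /œ/ ~ /ɞ/ ~ /ɔ/
Low: only /ɒ/ (back); no central partner.
So /ɒ/ is the unpaired segment.

/ɒ/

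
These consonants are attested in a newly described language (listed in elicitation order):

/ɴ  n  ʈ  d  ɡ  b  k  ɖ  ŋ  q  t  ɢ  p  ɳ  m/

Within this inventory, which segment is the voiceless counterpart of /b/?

/b/ is a voiced bilabial stop.
The voiceless counterpart is a voiceless bilabial stop — in this inventory, /p/.

/p/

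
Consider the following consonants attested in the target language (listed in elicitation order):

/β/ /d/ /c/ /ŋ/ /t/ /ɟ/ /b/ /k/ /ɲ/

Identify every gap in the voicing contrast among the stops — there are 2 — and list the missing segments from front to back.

place of articulation  voiceless  voiced  
bilabial          —         b       
alveolar          t         d       
palatal           c         ɟ       
velar             k         —       
Gaps, from front to back: bilabial lacks voiceless (/p/); velar lacks voiced (/ɡ/).

/p/, /ɡ/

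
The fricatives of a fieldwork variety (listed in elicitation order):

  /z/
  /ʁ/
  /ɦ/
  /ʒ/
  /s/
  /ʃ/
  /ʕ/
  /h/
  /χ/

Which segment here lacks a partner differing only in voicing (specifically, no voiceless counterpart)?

/ʕ/

Alveolar: /s/ ~ /z/
Postalveolar: /ʃ/ ~ /ʒ/
Uvular: /χ/ ~ /ʁ/
Glottal: /h/ ~ /ɦ/
Pharyngeal: only /ʕ/ (voiced); no voiceless partner.
So /ʕ/ is the unpaired segment.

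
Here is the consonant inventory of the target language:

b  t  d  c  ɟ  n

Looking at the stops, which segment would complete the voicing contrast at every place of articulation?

place of articulation  voiceless  voiced  
bilabial          —         b       
alveolar          t         d       
palatal           c         ɟ       
The bilabial row has no voiceless member, so the gap is the voiceless bilabial stop /p/.

/p/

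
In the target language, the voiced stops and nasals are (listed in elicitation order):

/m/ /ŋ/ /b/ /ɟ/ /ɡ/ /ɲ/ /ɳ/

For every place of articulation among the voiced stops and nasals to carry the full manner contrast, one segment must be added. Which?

/ɖ/

place of articulation  oral stop  nasal   
bilabial          b         m       
retroflex         —         ɳ       
palatal           ɟ         ɲ       
velar             ɡ         ŋ       
The retroflex row has no oral stop member, so the gap is the retroflex oral stop /ɖ/.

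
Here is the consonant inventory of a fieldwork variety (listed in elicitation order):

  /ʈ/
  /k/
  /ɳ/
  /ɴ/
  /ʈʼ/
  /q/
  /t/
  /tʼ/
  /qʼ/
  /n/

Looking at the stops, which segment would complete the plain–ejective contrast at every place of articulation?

/kʼ/

Plain: /t/ (alveolar), /ʈ/ (retroflex), /k/ (velar), /q/ (uvular).
Ejective: /tʼ/ (alveolar), /ʈʼ/ (retroflex), /qʼ/ (uvular).
The velar row has no ejective member, so the gap is the ejective velar stop /kʼ/.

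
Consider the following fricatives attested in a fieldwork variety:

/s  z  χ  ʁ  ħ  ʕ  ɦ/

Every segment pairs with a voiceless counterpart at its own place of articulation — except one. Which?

/ɦ/

Alveolar: /s/ ~ /z/
Uvular: /χ/ ~ /ʁ/
Pharyngeal: /ħ/ ~ /ʕ/
Glottal: only /ɦ/ (voiced); no voiceless partner.
So /ɦ/ is the unpaired segment.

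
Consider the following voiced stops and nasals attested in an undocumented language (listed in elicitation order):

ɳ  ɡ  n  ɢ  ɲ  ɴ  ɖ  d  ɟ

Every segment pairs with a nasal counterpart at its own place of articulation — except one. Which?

/ɡ/

Alveolar: /d/ ~ /n/
Retroflex: /ɖ/ ~ /ɳ/
Palatal: /ɟ/ ~ /ɲ/
Uvular: /ɢ/ ~ /ɴ/
Velar: only /ɡ/ (oral stop); no nasal partner.
So /ɡ/ is the unpaired segment.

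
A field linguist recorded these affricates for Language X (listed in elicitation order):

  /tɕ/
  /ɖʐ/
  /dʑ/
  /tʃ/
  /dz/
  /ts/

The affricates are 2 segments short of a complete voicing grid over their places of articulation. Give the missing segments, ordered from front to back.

/dʒ/, /ʈʂ/

alveolar: voiceless /ts/, voiced /dz/.
postalveolar: voiceless /tʃ/, voiced —.
retroflex: voiceless —, voiced /ɖʐ/.
alveolo-palatal: voiceless /tɕ/, voiced /dʑ/.
Gaps, from front to back: postalveolar lacks voiced (/dʒ/); retroflex lacks voiceless (/ʈʂ/).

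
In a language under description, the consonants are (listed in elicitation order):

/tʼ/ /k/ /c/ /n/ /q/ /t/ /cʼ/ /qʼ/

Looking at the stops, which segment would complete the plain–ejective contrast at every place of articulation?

Plain: /t/ (alveolar), /c/ (palatal), /k/ (velar), /q/ (uvular).
Ejective: /tʼ/ (alveolar), /cʼ/ (palatal), /qʼ/ (uvular).
The velar row has no ejective member, so the gap is the ejective velar stop /kʼ/.

/kʼ/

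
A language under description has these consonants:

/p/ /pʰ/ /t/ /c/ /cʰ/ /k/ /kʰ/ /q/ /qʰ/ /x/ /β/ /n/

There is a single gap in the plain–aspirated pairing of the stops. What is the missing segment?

/tʰ/

Plain: /p/ (bilabial), /t/ (alveolar), /c/ (palatal), /k/ (velar), /q/ (uvular).
Aspirated: /pʰ/ (bilabial), /cʰ/ (palatal), /kʰ/ (velar), /qʰ/ (uvular).
The alveolar row has no aspirated member, so the gap is the aspirated alveolar stop /tʰ/.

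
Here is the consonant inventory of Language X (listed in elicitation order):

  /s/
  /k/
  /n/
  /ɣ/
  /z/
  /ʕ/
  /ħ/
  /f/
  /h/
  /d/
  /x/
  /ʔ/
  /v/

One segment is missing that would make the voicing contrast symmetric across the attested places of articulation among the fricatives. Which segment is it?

/ɦ/

Voiceless: /f/ (labiodental), /s/ (alveolar), /x/ (velar), /ħ/ (pharyngeal), /h/ (glottal).
Voiced: /v/ (labiodental), /z/ (alveolar), /ɣ/ (velar), /ʕ/ (pharyngeal).
The glottal row has no voiced member, so the gap is the voiced glottal fricative /ɦ/.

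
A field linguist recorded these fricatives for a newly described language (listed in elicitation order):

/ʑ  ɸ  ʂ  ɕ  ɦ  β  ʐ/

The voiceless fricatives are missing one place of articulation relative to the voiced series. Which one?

glottal

Voiceless: /ɸ/ (bilabial), /ʂ/ (retroflex), /ɕ/ (alveolo-palatal).
Voiced: /β/ (bilabial), /ʐ/ (retroflex), /ʑ/ (alveolo-palatal), /ɦ/ (glottal).
Every place of articulation has a voiceless member except glottal, where /h/ would be expected.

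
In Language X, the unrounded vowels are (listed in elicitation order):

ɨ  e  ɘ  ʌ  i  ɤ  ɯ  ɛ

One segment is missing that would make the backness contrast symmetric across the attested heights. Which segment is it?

/ɜ/

height            front     central   back    
high              i         ɨ         ɯ       
high-mid          e         ɘ         ɤ       
low-mid           ɛ         —         ʌ       
The low-mid row has no central member, so the gap is the low-mid central unrounded vowel /ɜ/.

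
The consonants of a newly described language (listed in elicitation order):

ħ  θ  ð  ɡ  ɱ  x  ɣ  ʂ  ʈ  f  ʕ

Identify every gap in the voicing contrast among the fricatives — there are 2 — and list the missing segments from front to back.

/v/, /ʐ/

place of articulation  voiceless  voiced  
labiodental       f         —       
dental            θ         ð       
retroflex         ʂ         —       
velar             x         ɣ       
pharyngeal        ħ         ʕ       
Gaps, from front to back: labiodental lacks voiced (/v/); retroflex lacks voiced (/ʐ/).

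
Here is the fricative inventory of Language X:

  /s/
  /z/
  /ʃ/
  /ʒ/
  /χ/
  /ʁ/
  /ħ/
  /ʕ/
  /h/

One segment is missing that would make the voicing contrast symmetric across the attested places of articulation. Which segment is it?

/ɦ/

Voiceless: /s/ (alveolar), /ʃ/ (postalveolar), /χ/ (uvular), /ħ/ (pharyngeal), /h/ (glottal).
Voiced: /z/ (alveolar), /ʒ/ (postalveolar), /ʁ/ (uvular), /ʕ/ (pharyngeal).
The glottal row has no voiced member, so the gap is the voiced glottal fricative /ɦ/.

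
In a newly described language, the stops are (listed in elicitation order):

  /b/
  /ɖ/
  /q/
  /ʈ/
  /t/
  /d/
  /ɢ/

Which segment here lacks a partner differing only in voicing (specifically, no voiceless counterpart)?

Alveolar: /t/ ~ /d/
Retroflex: /ʈ/ ~ /ɖ/
Uvular: /q/ ~ /ɢ/
Bilabial: only /b/ (voiced); no voiceless partner.
So /b/ is the unpaired segment.

/b/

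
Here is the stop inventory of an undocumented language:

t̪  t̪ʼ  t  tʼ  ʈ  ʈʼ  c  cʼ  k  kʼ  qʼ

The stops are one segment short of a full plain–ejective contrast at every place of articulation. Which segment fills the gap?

Plain: /t̪/ (dental), /t/ (alveolar), /ʈ/ (retroflex), /c/ (palatal), /k/ (velar).
Ejective: /t̪ʼ/ (dental), /tʼ/ (alveolar), /ʈʼ/ (retroflex), /cʼ/ (palatal), /kʼ/ (velar), /qʼ/ (uvular).
The uvular row has no plain member, so the gap is the plain uvular stop /q/.

/q/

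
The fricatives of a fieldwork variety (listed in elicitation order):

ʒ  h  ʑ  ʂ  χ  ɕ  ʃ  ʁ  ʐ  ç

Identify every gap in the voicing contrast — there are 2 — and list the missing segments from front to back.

Voiceless: /ʃ/ (postalveolar), /ʂ/ (retroflex), /ɕ/ (alveolo-palatal), /ç/ (palatal), /χ/ (uvular), /h/ (glottal).
Voiced: /ʒ/ (postalveolar), /ʐ/ (retroflex), /ʑ/ (alveolo-palatal), /ʁ/ (uvular).
Gaps, from front to back: palatal lacks voiced (/ʝ/); glottal lacks voiced (/ɦ/).

/ʝ/, /ɦ/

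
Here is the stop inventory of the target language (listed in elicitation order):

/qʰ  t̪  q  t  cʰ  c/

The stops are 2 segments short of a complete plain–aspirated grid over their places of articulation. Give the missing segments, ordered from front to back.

dental: plain /t̪/, aspirated —.
alveolar: plain /t/, aspirated —.
palatal: plain /c/, aspirated /cʰ/.
uvular: plain /q/, aspirated /qʰ/.
Gaps, from front to back: dental lacks aspirated (/t̪ʰ/); alveolar lacks aspirated (/tʰ/).

/t̪ʰ/, /tʰ/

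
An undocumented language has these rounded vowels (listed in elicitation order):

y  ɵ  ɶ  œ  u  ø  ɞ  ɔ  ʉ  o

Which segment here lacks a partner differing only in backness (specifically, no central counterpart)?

High: /y/ ~ /ʉ/ ~ /u/
High-mid: /ø/ ~ /ɵ/ ~ /o/
Low-mid: /œ/ ~ /ɞ/ ~ /ɔ/
Low: only /ɶ/ (front); no central partner.
So /ɶ/ is the unpaired segment.

/ɶ/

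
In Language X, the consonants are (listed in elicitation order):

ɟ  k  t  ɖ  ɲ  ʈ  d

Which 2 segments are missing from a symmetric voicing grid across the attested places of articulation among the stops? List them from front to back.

place of articulation  voiceless  voiced  
alveolar          t         d       
retroflex         ʈ         ɖ       
palatal           —         ɟ       
velar             k         —       
Gaps, from front to back: palatal lacks voiceless (/c/); velar lacks voiced (/ɡ/).

/c/, /ɡ/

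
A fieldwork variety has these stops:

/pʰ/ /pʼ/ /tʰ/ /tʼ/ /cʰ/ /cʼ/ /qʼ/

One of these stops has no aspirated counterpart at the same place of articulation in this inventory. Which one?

/qʼ/

Bilabial: /pʰ/ ~ /pʼ/
Alveolar: /tʰ/ ~ /tʼ/
Palatal: /cʰ/ ~ /cʼ/
Uvular: only /qʼ/ (ejective); no aspirated partner.
So /qʼ/ is the unpaired segment.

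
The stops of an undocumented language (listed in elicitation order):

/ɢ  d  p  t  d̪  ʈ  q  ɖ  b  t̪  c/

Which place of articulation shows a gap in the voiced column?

palatal

bilabial: voiceless /p/, voiced /b/.
dental: voiceless /t̪/, voiced /d̪/.
alveolar: voiceless /t/, voiced /d/.
retroflex: voiceless /ʈ/, voiced /ɖ/.
palatal: voiceless /c/, voiced —.
uvular: voiceless /q/, voiced /ɢ/.
Every place of articulation has a voiced member except palatal, where /ɟ/ would be expected.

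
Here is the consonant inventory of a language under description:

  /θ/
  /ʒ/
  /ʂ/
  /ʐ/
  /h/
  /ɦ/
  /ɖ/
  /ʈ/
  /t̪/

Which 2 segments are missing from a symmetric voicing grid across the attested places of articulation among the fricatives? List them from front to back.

place of articulation  voiceless  voiced  
dental            θ         —       
postalveolar      —         ʒ       
retroflex         ʂ         ʐ       
glottal           h         ɦ       
Gaps, from front to back: dental lacks voiced (/ð/); postalveolar lacks voiceless (/ʃ/).

/ð/, /ʃ/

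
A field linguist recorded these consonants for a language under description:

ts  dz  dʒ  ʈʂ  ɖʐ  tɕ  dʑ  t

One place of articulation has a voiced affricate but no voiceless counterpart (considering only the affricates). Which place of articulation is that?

postalveolar

Voiceless: /ts/ (alveolar), /ʈʂ/ (retroflex), /tɕ/ (alveolo-palatal).
Voiced: /dz/ (alveolar), /dʒ/ (postalveolar), /ɖʐ/ (retroflex), /dʑ/ (alveolo-palatal).
Every place of articulation has a voiceless member except postalveolar, where /tʃ/ would be expected.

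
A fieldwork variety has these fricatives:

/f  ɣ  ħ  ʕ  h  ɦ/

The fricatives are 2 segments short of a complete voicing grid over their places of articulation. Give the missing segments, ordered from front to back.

Voiceless: /f/ (labiodental), /ħ/ (pharyngeal), /h/ (glottal).
Voiced: /ɣ/ (velar), /ʕ/ (pharyngeal), /ɦ/ (glottal).
Gaps, from front to back: labiodental lacks voiced (/v/); velar lacks voiceless (/x/).

/v/, /x/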